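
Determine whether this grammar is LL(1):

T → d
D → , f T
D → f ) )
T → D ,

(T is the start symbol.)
A grammar is LL(1) if for each non-terminal N with multiple productions, the predict sets of those productions are pairwise disjoint, where PREDICT(N → α) = (FIRST(α) \ {ε}) ∪ (FOLLOW(N) if α ⇒* ε).

Relevant sets:
  FIRST(D) = { ',', 'f' }

For T:
  PREDICT(T → d) = { 'd' }
  PREDICT(T → D ',') = { ',', 'f' }
For D:
  PREDICT(D → ',' f T) = { ',' }
  PREDICT(D → f ')' ')') = { 'f' }

All predict sets are disjoint. The grammar IS LL(1).

Answer: Yes, the grammar is LL(1).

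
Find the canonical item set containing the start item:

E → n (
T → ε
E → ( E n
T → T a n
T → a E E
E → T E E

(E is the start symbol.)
{ [E → . ( E n], [E → . T E E], [E → . n (], [E' → . E], [T → . T a n], [T → . a E E], [T → .] }

First, augment the grammar with E' → E
I₀ = CLOSURE({ [E' → . E] }):
  [E' → . E] has the dot before E: add [E → . n (], [E → . ( E n], [E → . T E E]
  [E → . T E E] has the dot before T: add [T → .], [T → . T a n], [T → . a E E]
No further items can be added.

I₀ = { [E → . ( E n], [E → . T E E], [E → . n (], [E' → . E], [T → . T a n], [T → . a E E], [T → .] }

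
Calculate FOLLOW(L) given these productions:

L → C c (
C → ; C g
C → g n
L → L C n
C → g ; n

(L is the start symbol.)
{ $, ';', 'g' }

L is the start symbol, so $ ∈ FOLLOW(L).
In L → L C n: L is followed by C n, add FIRST(C n) \ {ε} = { ';', 'g' }

Taking the union: FOLLOW(L) = { $, ';', 'g' }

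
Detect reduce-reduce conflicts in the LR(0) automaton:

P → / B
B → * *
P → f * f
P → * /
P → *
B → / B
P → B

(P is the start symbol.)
A reduce-reduce conflict occurs when an LR(0) state has two complete items [A → α .] and [B → β .] — both call for a reduction, and with no lookahead the parser cannot choose between them.

Augment with P' → P and build the canonical LR(0) collection (I0 = CLOSURE({[P' → . P]}), then GOTO on every symbol after a dot until no new states appear). It has 14 states:
  I0: { [B → . * *], [B → . / B], [P → . * /], [P → . *], [P → . / B], [P → . B], [P → . f * f], [P' → . P] }  — shift
  I1: { [B → * . *], [P → * . /], [P → * .] }  — shift, reduce
  I2: { [B → . * *], [B → . / B], [B → / . B], [P → / . B] }  — shift
  I3: { [P → B .] }  — reduce
  I4: { [P' → P .] }  — accept
  I5: { [P → f . * f] }  — shift
  I6: { [P → f * . f] }  — shift
  I7: { [P → f * f .] }  — reduce
  I8: { [B → * . *] }  — shift
  I9: { [B → . * *], [B → . / B], [B → / . B] }  — shift
  I10: { [B → / B .], [P → / B .] }  — 2 reduces
  I11: { [B → / B .] }  — reduce
  I12: { [B → * * .] }  — reduce
  I13: { [P → * / .] }  — reduce

I10 contains complete items [B → / B .], [P → / B .] — reduce-reduce conflict.

Answer: Yes — I10: [B → / B .] vs [P → / B .]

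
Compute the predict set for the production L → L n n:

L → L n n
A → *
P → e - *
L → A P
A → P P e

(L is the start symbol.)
{ '*', 'e' }

PREDICT(L → L n n) = (FIRST(RHS) \ {ε}) ∪ (FOLLOW(L) if ε ∈ FIRST(RHS), i.e. RHS ⇒* ε)
FIRST(L) = { '*', 'e' }
FIRST(L n n) = { '*', 'e' }
ε ∉ FIRST(L n n), so FOLLOW(L) is not added.
PREDICT(L → L n n) = { '*', 'e' }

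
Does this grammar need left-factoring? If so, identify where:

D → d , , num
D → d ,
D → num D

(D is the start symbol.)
Left-factoring is needed when two productions for the same non-terminal
share a common prefix on the right-hand side.

Productions for D:
  D → d , , num
  D → d ,
  D → num D

Found common prefix 'd ,' in productions for D

Answer: Yes, D has productions with common prefix 'd ,'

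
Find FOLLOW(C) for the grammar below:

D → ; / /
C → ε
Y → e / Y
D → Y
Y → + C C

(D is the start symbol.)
{ $ }

In Y → + C C: C is followed by C, add FIRST(C) \ {ε} = { }
  C is nullable, so also add FOLLOW(Y)
In Y → + C C: C is at the end, add FOLLOW(Y)

The FOLLOW sets referred to above (computed the same way, to a fixed point):
  FOLLOW(Y) = { $ }

Taking the union: FOLLOW(C) = { $ }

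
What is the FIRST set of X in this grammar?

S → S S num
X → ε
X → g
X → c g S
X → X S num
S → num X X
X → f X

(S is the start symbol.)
{ 'c', 'f', 'g', 'num', ε }

To compute FIRST(X), examine every production with X on the left-hand side, reading each right-hand side left to right until a non-nullable symbol is reached.

FIRST sets of the other non-terminals involved (by the same procedure, iterated to a fixed point):
  FIRST(S) = { 'num' }

From X → ε:
  - ε-production, so ε ∈ FIRST(X)
From X → g:
  - g is a terminal: add 'g' and stop
From X → c g S:
  - c is a terminal: add 'c' and stop
From X → X S num:
  - X is the symbol being defined: contributes nothing new
    X is nullable, so continue to the next symbol
  - S is a non-terminal: add FIRST(S) \ {ε} = { 'num' }
    S is not nullable, so stop
From X → f X:
  - f is a terminal: add 'f' and stop

Collecting: FIRST(X) = { 'c', 'f', 'g', 'num', ε }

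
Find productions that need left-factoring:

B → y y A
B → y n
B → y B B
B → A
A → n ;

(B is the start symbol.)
Yes, B has productions with common prefix 'y'

Left-factoring is needed when two productions for the same non-terminal
share a common prefix on the right-hand side.

Productions for B:
  B → y y A
  B → y n
  B → y B B
  B → A

Found common prefix 'y' in productions for B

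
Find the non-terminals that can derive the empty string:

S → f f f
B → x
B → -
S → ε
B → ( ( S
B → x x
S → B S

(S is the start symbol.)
{ 'S' }

ε-productions: S → ε
So S is immediately nullable.
No further non-terminal can be added: every production for the remaining non-terminals contains a terminal or a non-nullable non-terminal.
Nullable = { 'S' }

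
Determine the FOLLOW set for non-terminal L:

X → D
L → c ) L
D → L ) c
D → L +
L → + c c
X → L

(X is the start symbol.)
To compute FOLLOW(L), find every occurrence of L on a right-hand side N → α L β: add FIRST(β) \ {ε}, and if β is empty or nullable also add FOLLOW(N). Iterate to a fixed point.

In L → c ) L: L is at the end; this adds FOLLOW(L) to itself — nothing new
In D → L ) c: L is followed by ')' c, add FIRST(')' c) \ {ε} = { ')' }
In D → L +: L is followed by '+', add FIRST('+') \ {ε} = { '+' }
In X → L: L is at the end, add FOLLOW(X)

The FOLLOW sets referred to above (computed the same way, to a fixed point):
  FOLLOW(X) = { $ }

Taking the union: FOLLOW(L) = { $, ')', '+' }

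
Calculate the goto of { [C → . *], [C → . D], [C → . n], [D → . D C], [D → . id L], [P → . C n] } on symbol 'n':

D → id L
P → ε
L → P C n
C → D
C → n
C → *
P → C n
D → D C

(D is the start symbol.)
GOTO(I, 'n') = CLOSURE({ [A → αX.β] : [A → α.Xβ] ∈ I, X = 'n' })

Items with dot before 'n', with the dot advanced:
  [C → . n] → [C → n .]
Closure adds nothing (no advanced item has the dot before a non-terminal).

GOTO = { [C → n .] }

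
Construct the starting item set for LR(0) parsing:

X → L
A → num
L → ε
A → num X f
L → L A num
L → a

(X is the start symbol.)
First, augment the grammar with X' → X
I₀ = CLOSURE({ [X' → . X] }):
  [X' → . X] has the dot before X: add [X → . L]
  [X → . L] has the dot before L: add [L → .], [L → . L A num], [L → . a]
No further items can be added.

I₀ = { [L → . L A num], [L → . a], [L → .], [X → . L], [X' → . X] }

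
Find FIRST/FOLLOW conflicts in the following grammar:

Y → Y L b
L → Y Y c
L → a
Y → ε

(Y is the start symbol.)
Yes. Y → Y L b with FOLLOW(Y) on { 'a', 'c' }

A FIRST/FOLLOW conflict occurs when a non-terminal N has a nullable alternative N → β (β ⇒* ε) and another alternative N → α with FIRST(α) ∩ FOLLOW(N) ≠ ∅: on such a lookahead the parser cannot decide between expanding α and letting N vanish via β.

Nullable non-terminals: Y.
FIRST sets used below: FIRST(Y) = { 'a', 'c', ε }, FIRST(L) = { 'a', 'c' }

Y: nullable alternative(s) Y → ε; FOLLOW(Y) = { $, 'a', 'c' }
  Y → Y L b: FIRST \ {ε} = { 'a', 'c' } — overlaps FOLLOW(Y) on { 'a', 'c' }: CONFLICT
  Y → ε: FIRST \ {ε} = { } — this is the only nullable alternative, skip

L has no nullable alternative, so no FIRST/FOLLOW check is needed there.

So the grammar has 1 FIRST/FOLLOW conflict (marked CONFLICT above).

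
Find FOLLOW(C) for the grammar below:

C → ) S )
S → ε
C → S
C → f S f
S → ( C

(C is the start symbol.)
To compute FOLLOW(C), find every occurrence of C on a right-hand side N → α C β: add FIRST(β) \ {ε}, and if β is empty or nullable also add FOLLOW(N). Iterate to a fixed point.

C is the start symbol, so $ ∈ FOLLOW(C).
In S → ( C: C is at the end, add FOLLOW(S)

The FOLLOW sets referred to above (computed the same way, to a fixed point):
  FOLLOW(S) = { $, ')', 'f' }

Taking the union: FOLLOW(C) = { $, ')', 'f' }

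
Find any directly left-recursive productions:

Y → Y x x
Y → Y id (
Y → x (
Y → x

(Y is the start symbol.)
Direct left recursion occurs when N → N α for some non-terminal N (the right-hand side begins with the left-hand side itself).

Y → Y x x: LEFT RECURSIVE (starts with Y)
Y → Y id (: LEFT RECURSIVE (starts with Y)
Y → x (: starts with x
Y → x: starts with x

The grammar has direct left recursion on: Y.

Answer: Yes, Y is left-recursive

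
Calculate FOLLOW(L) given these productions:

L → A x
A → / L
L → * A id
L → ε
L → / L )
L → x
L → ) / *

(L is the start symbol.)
{ $, ')', 'id', 'x' }

To compute FOLLOW(L), find every occurrence of L on a right-hand side N → α L β: add FIRST(β) \ {ε}, and if β is empty or nullable also add FOLLOW(N). Iterate to a fixed point.

L is the start symbol, so $ ∈ FOLLOW(L).
In A → / L: L is at the end, add FOLLOW(A)
In L → / L ): L is followed by ')', add FIRST(')') \ {ε} = { ')' }

The FOLLOW sets referred to above (computed the same way, to a fixed point):
  FOLLOW(A) = { 'id', 'x' }

Taking the union: FOLLOW(L) = { $, ')', 'id', 'x' }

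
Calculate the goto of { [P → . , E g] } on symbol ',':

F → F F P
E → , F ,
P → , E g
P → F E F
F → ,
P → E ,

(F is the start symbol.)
{ [E → . , F ,], [P → , . E g] }

GOTO(I, ',') = CLOSURE({ [A → αX.β] : [A → α.Xβ] ∈ I, X = ',' })

Items with dot before ',', with the dot advanced:
  [P → . , E g] → [P → , . E g]
Closure of the advanced items:
  [P → , . E g] has the dot before E: add [E → . , F ,]

GOTO = { [E → . , F ,], [P → , . E g] }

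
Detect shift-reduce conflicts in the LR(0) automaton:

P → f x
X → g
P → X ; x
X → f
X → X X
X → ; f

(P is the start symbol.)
Yes — I4: [X → f .] vs [P → f . x]; I8: [X → X X .] vs [X → . ; f]

A shift-reduce conflict occurs when an LR(0) state has both:
  - a complete (reduce) item [A → α .] (dot at the end), and
  - a shift item [B → β . c γ] (dot before a terminal).

Augment with P' → P and build the canonical LR(0) collection (I0 = CLOSURE({[P' → . P]}), then GOTO on every symbol after a dot until no new states appear). It has 12 states:
  I0: { [P → . X ; x], [P → . f x], [P' → . P], [X → . ; f], [X → . X X], [X → . f], [X → . g] }  — shift
  I1: { [X → ; . f] }  — shift
  I2: { [P' → P .] }  — accept
  I3: { [P → X . ; x], [X → . ; f], [X → . X X], [X → . f], [X → . g], [X → X . X] }  — shift
  I4: { [P → f . x], [X → f .] }  — shift, reduce
  I5: { [X → g .] }  — reduce
  I6: { [P → f x .] }  — reduce
  I7: { [P → X ; . x], [X → ; . f] }  — shift
  I8: { [X → . ; f], [X → . X X], [X → . f], [X → . g], [X → X . X], [X → X X .] }  — shift, reduce
  I9: { [X → f .] }  — reduce
  I10: { [X → ; f .] }  — reduce
  I11: { [P → X ; x .] }  — reduce

I4 contains reduce item [X → f .] and shift item [P → f . x] — shift-reduce conflict.
I8 contains reduce item [X → X X .] and shift items [X → . ; f], [X → . f], [X → . g] — shift-reduce conflict.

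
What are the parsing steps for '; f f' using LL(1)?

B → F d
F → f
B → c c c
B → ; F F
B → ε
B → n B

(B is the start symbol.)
LL(1) parsing maintains a stack (initially the start symbol over $) and the input. At each step: if the stack top is a terminal, match it against the current input token; if it is a non-terminal N, replace it with the RHS of M[N, lookahead] (the unique production whose predict set contains the lookahead).

Stack is shown with the top on the left.

Stack    Input    Action
------------------------
B $      ; f f $  output B → ; F F
; F F $  ; f f $  match ';'
F F $    f f $    output F → f
f F $    f f $    match 'f'
F $      f $      output F → f
f $      f $      match 'f'
$        $        accept

The string is accepted.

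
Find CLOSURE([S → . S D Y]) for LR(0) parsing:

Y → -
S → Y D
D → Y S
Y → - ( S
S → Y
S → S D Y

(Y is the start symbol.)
{ [S → . S D Y], [S → . Y D], [S → . Y], [Y → . - ( S], [Y → . -] }

To compute CLOSURE, for each item [A → α.Bβ] where B is a non-terminal, add [B → .γ] for all productions B → γ; repeat for the newly added items until nothing changes.

Start with: [S → . S D Y]
  [S → . S D Y] has the dot before S: add [S → . Y D], [S → . Y]
  [S → . Y D] has the dot before Y: add [Y → . -], [Y → . - ( S]
No further items can be added.

CLOSURE = { [S → . S D Y], [S → . Y D], [S → . Y], [Y → . - ( S], [Y → . -] }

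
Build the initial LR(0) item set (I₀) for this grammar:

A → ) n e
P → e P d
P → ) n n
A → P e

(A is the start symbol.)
{ [A → . ) n e], [A → . P e], [A' → . A], [P → . ) n n], [P → . e P d] }

First, augment the grammar with A' → A
I₀ = CLOSURE({ [A' → . A] }):
  [A' → . A] has the dot before A: add [A → . ) n e], [A → . P e]
  [A → . P e] has the dot before P: add [P → . e P d], [P → . ) n n]
No further items can be added.

I₀ = { [A → . ) n e], [A → . P e], [A' → . A], [P → . ) n n], [P → . e P d] }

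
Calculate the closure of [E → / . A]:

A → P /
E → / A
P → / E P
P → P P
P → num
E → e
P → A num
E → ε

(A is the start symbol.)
{ [A → . P /], [E → / . A], [P → . / E P], [P → . A num], [P → . P P], [P → . num] }

Start with: [E → / . A]
  [E → / . A] has the dot before A: add [A → . P /]
  [A → . P /] has the dot before P: add [P → . / E P], [P → . P P], [P → . num], [P → . A num]
No further items can be added.

CLOSURE = { [A → . P /], [E → / . A], [P → . / E P], [P → . A num], [P → . P P], [P → . num] }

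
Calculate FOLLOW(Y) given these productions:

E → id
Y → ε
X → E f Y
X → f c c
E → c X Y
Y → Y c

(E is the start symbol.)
{ $, 'c', 'f' }

To compute FOLLOW(Y), find every occurrence of Y on a right-hand side N → α Y β: add FIRST(β) \ {ε}, and if β is empty or nullable also add FOLLOW(N). Iterate to a fixed point.

In X → E f Y: Y is at the end, add FOLLOW(X)
In E → c X Y: Y is at the end, add FOLLOW(E)
In Y → Y c: Y is followed by c, add FIRST(c) \ {ε} = { 'c' }

The FOLLOW sets referred to above (computed the same way, to a fixed point):
  FOLLOW(X) = { $, 'c', 'f' }
  FOLLOW(E) = { $, 'f' }

Taking the union: FOLLOW(Y) = { $, 'c', 'f' }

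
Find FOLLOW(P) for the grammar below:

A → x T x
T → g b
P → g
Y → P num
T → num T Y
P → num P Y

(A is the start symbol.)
In Y → P num: P is followed by num, add FIRST(num) \ {ε} = { 'num' }
In P → num P Y: P is followed by Y, add FIRST(Y) \ {ε} = { 'g', 'num' }

Taking the union: FOLLOW(P) = { 'g', 'num' }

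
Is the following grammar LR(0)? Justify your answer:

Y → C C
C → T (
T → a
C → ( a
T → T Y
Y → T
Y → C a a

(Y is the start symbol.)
A grammar is LR(0) if no state in the canonical LR(0) collection has:
  - both a shift item (dot before a terminal) and a complete item (shift-reduce conflict), or
  - two or more complete items (reduce-reduce conflict; the accept item [Y' → Y .] counts as a complete item here).

Augment with Y' → Y and build the canonical LR(0) collection (I0 = CLOSURE({[Y' → . Y]}), then GOTO on every symbol after a dot until no new states appear). It has 13 states:
  I0: { [C → . ( a], [C → . T (], [T → . T Y], [T → . a], [Y → . C C], [Y → . C a a], [Y → . T], [Y' → . Y] }  — shift
  I1: { [C → ( . a] }  — shift
  I2: { [C → . ( a], [C → . T (], [T → . T Y], [T → . a], [Y → C . C], [Y → C . a a] }  — shift
  I3: { [C → . ( a], [C → . T (], [C → T . (], [T → . T Y], [T → . a], [T → T . Y], [Y → . C C], [Y → . C a a], [Y → . T], [Y → T .] }  — shift, reduce
  I4: { [Y' → Y .] }  — accept
  I5: { [T → a .] }  — reduce
  I6: { [C → ( . a], [C → T ( .] }  — shift, reduce
  I7: { [T → T Y .] }  — reduce
  I8: { [C → ( a .] }  — reduce
  I9: { [Y → C C .] }  — reduce
  I10: { [C → . ( a], [C → . T (], [C → T . (], [T → . T Y], [T → . a], [T → T . Y], [Y → . C C], [Y → . C a a], [Y → . T] }  — shift
  I11: { [T → a .], [Y → C a . a] }  — shift, reduce
  I12: { [Y → C a a .] }  — reduce

Conflict in state I3:
  Shift-reduce conflict between [Y → T .] and [C → . ( a]
So the grammar is NOT LR(0).

Answer: No. Shift-reduce conflict between [Y → T .] and [C → . ( a]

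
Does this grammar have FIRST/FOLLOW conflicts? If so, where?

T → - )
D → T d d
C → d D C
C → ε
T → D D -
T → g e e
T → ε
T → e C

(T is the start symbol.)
Yes. T → D D '-' with FOLLOW(T) on { 'd' }; C → d D C with FOLLOW(C) on { 'd' }

Nullable non-terminals: C, T.
FIRST sets used below: FIRST(D) = { '-', 'd', 'e', 'g' }

C: nullable alternative(s) C → ε; FOLLOW(C) = { $, 'd' }
  C → d D C: FIRST \ {ε} = { 'd' } — overlaps FOLLOW(C) on { 'd' }: CONFLICT
  C → ε: FIRST \ {ε} = { } — this is the only nullable alternative, skip

T: nullable alternative(s) T → ε; FOLLOW(T) = { $, 'd' }
  T → - ): FIRST \ {ε} = { '-' } — disjoint from FOLLOW(T)
  T → D D -: FIRST \ {ε} = { '-', 'd', 'e', 'g' } — overlaps FOLLOW(T) on { 'd' }: CONFLICT
  T → g e e: FIRST \ {ε} = { 'g' } — disjoint from FOLLOW(T)
  T → ε: FIRST \ {ε} = { } — this is the only nullable alternative, skip
  T → e C: FIRST \ {ε} = { 'e' } — disjoint from FOLLOW(T)

D has no nullable alternative, so no FIRST/FOLLOW check is needed there.

So the grammar has 2 FIRST/FOLLOW conflicts (marked CONFLICT above).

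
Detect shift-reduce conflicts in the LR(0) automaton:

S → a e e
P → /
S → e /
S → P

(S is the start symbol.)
No shift-reduce conflicts

A shift-reduce conflict occurs when an LR(0) state has both:
  - a complete (reduce) item [A → α .] (dot at the end), and
  - a shift item [B → β . c γ] (dot before a terminal).

Augment with S' → S and build the canonical LR(0) collection (I0 = CLOSURE({[S' → . S]}), then GOTO on every symbol after a dot until no new states appear). It has 9 states:
  I0: { [P → . /], [S → . P], [S → . a e e], [S → . e /], [S' → . S] }  — shift
  I1: { [P → / .] }  — reduce
  I2: { [S → P .] }  — reduce
  I3: { [S' → S .] }  — accept
  I4: { [S → a . e e] }  — shift
  I5: { [S → e . /] }  — shift
  I6: { [S → e / .] }  — reduce
  I7: { [S → a e . e] }  — shift
  I8: { [S → a e e .] }  — reduce

No state contains both a complete item and a shift item.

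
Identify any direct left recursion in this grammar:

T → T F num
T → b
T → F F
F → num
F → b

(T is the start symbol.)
T → T F num: LEFT RECURSIVE (starts with T)
T → b: starts with b
T → F F: starts with F
F → num: starts with num
F → b: starts with b

The grammar has direct left recursion on: T.

Answer: Yes, T is left-recursive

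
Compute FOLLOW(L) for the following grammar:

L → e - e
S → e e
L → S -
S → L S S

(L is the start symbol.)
L is the start symbol, so $ ∈ FOLLOW(L).
In S → L S S: L is followed by S S, add FIRST(S S) \ {ε} = { 'e' }

Taking the union: FOLLOW(L) = { $, 'e' }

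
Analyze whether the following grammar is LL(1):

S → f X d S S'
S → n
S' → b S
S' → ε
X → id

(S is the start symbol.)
A grammar is LL(1) if for each non-terminal N with multiple productions, the predict sets of those productions are pairwise disjoint, where PREDICT(N → α) = (FIRST(α) \ {ε}) ∪ (FOLLOW(N) if α ⇒* ε).

Relevant sets:
  FOLLOW(S') = { $, 'b' }

For S:
  PREDICT(S → f X d S S') = { 'f' }
  PREDICT(S → n) = { 'n' }
For S':
  PREDICT(S' → b S) = { 'b' }
  PREDICT(S' → ε) = { $, 'b' }
X has a single production, so nothing to check there.

Conflict found: Predict set conflict for S': { 'b' }
The grammar is NOT LL(1).

Answer: No. Predict set conflict for S': { 'b' }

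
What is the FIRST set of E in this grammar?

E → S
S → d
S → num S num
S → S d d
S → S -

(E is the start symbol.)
To compute FIRST(E), examine every production with E on the left-hand side, reading each right-hand side left to right until a non-nullable symbol is reached.

FIRST sets of the other non-terminals involved (by the same procedure, iterated to a fixed point):
  FIRST(S) = { 'd', 'num' }

From E → S:
  - S is a non-terminal: add FIRST(S) \ {ε} = { 'd', 'num' }
    S is not nullable, so stop

Collecting: FIRST(E) = { 'd', 'num' }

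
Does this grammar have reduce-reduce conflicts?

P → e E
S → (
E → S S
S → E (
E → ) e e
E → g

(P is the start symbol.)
No reduce-reduce conflicts

Augment with P' → P and build the canonical LR(0) collection (I0 = CLOSURE({[P' → . P]}), then GOTO on every symbol after a dot until no new states appear). It has 13 states:
  I0: { [P → . e E], [P' → . P] }  — shift
  I1: { [P' → P .] }  — accept
  I2: { [E → . ) e e], [E → . S S], [E → . g], [P → e . E], [S → . (], [S → . E (] }  — shift
  I3: { [S → ( .] }  — reduce
  I4: { [E → ) . e e] }  — shift
  I5: { [P → e E .], [S → E . (] }  — shift, reduce
  I6: { [E → . ) e e], [E → . S S], [E → . g], [E → S . S], [S → . (], [S → . E (] }  — shift
  I7: { [E → g .] }  — reduce
  I8: { [S → E . (] }  — shift
  I9: { [E → . ) e e], [E → . S S], [E → . g], [E → S . S], [E → S S .], [S → . (], [S → . E (] }  — shift, reduce
  I10: { [S → E ( .] }  — reduce
  I11: { [E → ) e . e] }  — shift
  I12: { [E → ) e e .] }  — reduce

No state contains more than one complete item.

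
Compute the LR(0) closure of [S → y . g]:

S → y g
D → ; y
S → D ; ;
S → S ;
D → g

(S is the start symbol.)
To compute CLOSURE, for each item [A → α.Bβ] where B is a non-terminal, add [B → .γ] for all productions B → γ; repeat for the newly added items until nothing changes.

Start with: [S → y . g]
The dot precedes the terminal g, so nothing is added.

CLOSURE = { [S → y . g] }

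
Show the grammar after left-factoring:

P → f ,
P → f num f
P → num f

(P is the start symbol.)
Left-factoring transforms A → αβ₁ | αβ₂ into A → αA' and A' → β₁ | β₂
(α is the longest common prefix among the alternatives). Repeat until
no nonterminal has two alternatives with a common prefix.

Round 1: P has alternatives sharing prefix 'f'. Introduce P': P → f P'
  Add: P' → ,
  Add: P' → num f

No remaining common prefixes — done.

Resulting grammar:
P → f P'
P' → ,
P' → num f
P → num f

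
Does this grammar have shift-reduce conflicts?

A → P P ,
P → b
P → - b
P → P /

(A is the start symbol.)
A shift-reduce conflict occurs when an LR(0) state has both:
  - a complete (reduce) item [A → α .] (dot at the end), and
  - a shift item [B → β . c γ] (dot before a terminal).

Augment with A' → A and build the canonical LR(0) collection (I0 = CLOSURE({[A' → . A]}), then GOTO on every symbol after a dot until no new states appear). It has 9 states:
  I0: { [A → . P P ,], [A' → . A], [P → . - b], [P → . P /], [P → . b] }  — shift
  I1: { [P → - . b] }  — shift
  I2: { [A' → A .] }  — accept
  I3: { [A → P . P ,], [P → . - b], [P → . P /], [P → . b], [P → P . /] }  — shift
  I4: { [P → b .] }  — reduce
  I5: { [P → P / .] }  — reduce
  I6: { [A → P P . ,], [P → P . /] }  — shift
  I7: { [A → P P , .] }  — reduce
  I8: { [P → - b .] }  — reduce

No state contains both a complete item and a shift item.

Answer: No shift-reduce conflicts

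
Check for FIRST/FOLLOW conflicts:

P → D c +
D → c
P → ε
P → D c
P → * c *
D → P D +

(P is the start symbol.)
Nullable non-terminals: P.
FIRST sets used below: FIRST(D) = { '*', 'c' }

P: nullable alternative(s) P → ε; FOLLOW(P) = { $, '*', 'c' }
  P → D c +: FIRST \ {ε} = { '*', 'c' } — overlaps FOLLOW(P) on { '*', 'c' }: CONFLICT
  P → ε: FIRST \ {ε} = { } — this is the only nullable alternative, skip
  P → D c: FIRST \ {ε} = { '*', 'c' } — overlaps FOLLOW(P) on { '*', 'c' }: CONFLICT
  P → * c *: FIRST \ {ε} = { '*' } — overlaps FOLLOW(P) on { '*' }: CONFLICT

D has no nullable alternative, so no FIRST/FOLLOW check is needed there.

So the grammar has 3 FIRST/FOLLOW conflicts (marked CONFLICT above).

Answer: Yes. P → D c '+' with FOLLOW(P) on { '*', 'c' }; P → D c with FOLLOW(P) on { '*', 'c' }; P → '*' c '*' with FOLLOW(P) on { '*' }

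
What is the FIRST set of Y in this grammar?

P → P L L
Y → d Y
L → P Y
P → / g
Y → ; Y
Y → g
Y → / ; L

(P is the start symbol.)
{ '/', ';', 'd', 'g' }

From Y → d Y:
  - d is a terminal: add 'd' and stop
From Y → ; Y:
  - ';' is a terminal: add ';' and stop
From Y → g:
  - g is a terminal: add 'g' and stop
From Y → / ; L:
  - '/' is a terminal: add '/' and stop

Collecting: FIRST(Y) = { '/', ';', 'd', 'g' }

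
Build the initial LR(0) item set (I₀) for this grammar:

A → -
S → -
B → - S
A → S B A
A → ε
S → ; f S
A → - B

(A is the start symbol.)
First, augment the grammar with A' → A
I₀ = CLOSURE({ [A' → . A] }):
  [A' → . A] has the dot before A: add [A → . -], [A → . S B A], [A → .], [A → . - B]
  [A → . S B A] has the dot before S: add [S → . -], [S → . ; f S]
No further items can be added.

I₀ = { [A → . - B], [A → . -], [A → . S B A], [A → .], [A' → . A], [S → . -], [S → . ; f S] }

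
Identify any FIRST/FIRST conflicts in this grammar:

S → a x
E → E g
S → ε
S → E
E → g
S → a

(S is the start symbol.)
A FIRST/FIRST conflict occurs when two productions N → α and N → β for the same non-terminal have FIRST(α) ∩ FIRST(β) ≠ ∅ (with ε ∈ FIRST of a nullable right-hand side, so two nullable alternatives also conflict).

FIRST sets of the non-terminals at (or reachable through a nullable prefix from) the front of some alternative:
  FIRST(E) = { 'g' }

Productions for S:
  S → a x: FIRST = { 'a' }
  S → ε: FIRST = { ε }
  S → E: FIRST = { 'g' }
  S → a: FIRST = { 'a' }
Productions for E:
  E → E g: FIRST = { 'g' }
  E → g: FIRST = { 'g' }

Conflict for S: S → a x and S → a
  Overlap: { 'a' }
Conflict for E: E → E g and E → g
  Overlap: { 'g' }

Answer: Yes. S → a x / S → a on { 'a' }; E → E g / E → g on { 'g' }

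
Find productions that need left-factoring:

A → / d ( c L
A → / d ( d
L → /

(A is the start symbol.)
Left-factoring is needed when two productions for the same non-terminal
share a common prefix on the right-hand side.

Productions for A:
  A → / d ( c L
  A → / d ( d

Found common prefix '/ d (' in productions for A

Answer: Yes, A has productions with common prefix '/ d ('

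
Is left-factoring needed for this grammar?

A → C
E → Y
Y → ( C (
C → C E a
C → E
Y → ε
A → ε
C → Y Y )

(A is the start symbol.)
No, left-factoring is not needed

Left-factoring is needed when two productions for the same non-terminal
share a common prefix on the right-hand side.

Productions for A:
  A → C
  A → ε
Productions for Y:
  Y → ( C (
  Y → ε
Productions for C:
  C → C E a
  C → E
  C → Y Y )

No common prefixes found.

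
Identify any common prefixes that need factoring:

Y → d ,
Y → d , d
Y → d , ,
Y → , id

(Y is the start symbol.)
Left-factoring is needed when two productions for the same non-terminal
share a common prefix on the right-hand side.

Productions for Y:
  Y → d ,
  Y → d , d
  Y → d , ,
  Y → , id

Found common prefix 'd ,' in productions for Y

Answer: Yes, Y has productions with common prefix 'd ,'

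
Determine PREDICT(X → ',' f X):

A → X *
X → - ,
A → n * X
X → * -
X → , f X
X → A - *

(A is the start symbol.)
PREDICT(X → ',' f X) = (FIRST(RHS) \ {ε}) ∪ (FOLLOW(X) if ε ∈ FIRST(RHS), i.e. RHS ⇒* ε)
FIRST(',' f X) = { ',' }
ε ∉ FIRST(',' f X), so FOLLOW(X) is not added.
PREDICT(X → ',' f X) = { ',' }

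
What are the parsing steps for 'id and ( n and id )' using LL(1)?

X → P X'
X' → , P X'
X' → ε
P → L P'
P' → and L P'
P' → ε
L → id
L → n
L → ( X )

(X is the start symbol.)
Stack is shown with the top on the left.

Stack                  Input                  Action
----------------------------------------------------
X $                    id and ( n and id ) $  output X → P X'
P X' $                 id and ( n and id ) $  output P → L P'
L P' X' $              id and ( n and id ) $  output L → id
id P' X' $             id and ( n and id ) $  match 'id'
P' X' $                and ( n and id ) $     output P' → and L P'
and L P' X' $          and ( n and id ) $     match 'and'
L P' X' $              ( n and id ) $         output L → ( X )
( X ) P' X' $          ( n and id ) $         match '('
X ) P' X' $            n and id ) $           output X → P X'
P X' ) P' X' $         n and id ) $           output P → L P'
L P' X' ) P' X' $      n and id ) $           output L → n
n P' X' ) P' X' $      n and id ) $           match 'n'
P' X' ) P' X' $        and id ) $             output P' → and L P'
and L P' X' ) P' X' $  and id ) $             match 'and'
L P' X' ) P' X' $      id ) $                 output L → id
id P' X' ) P' X' $     id ) $                 match 'id'
P' X' ) P' X' $        ) $                    output P' → ε
X' ) P' X' $           ) $                    output X' → ε
) P' X' $              ) $                    match ')'
P' X' $                $                      output P' → ε
X' $                   $                      output X' → ε
$                      $                      accept

The string is accepted.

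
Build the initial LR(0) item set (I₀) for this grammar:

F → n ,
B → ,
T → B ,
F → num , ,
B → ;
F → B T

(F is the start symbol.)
First, augment the grammar with F' → F
I₀ = CLOSURE({ [F' → . F] }):
  [F' → . F] has the dot before F: add [F → . n ,], [F → . num , ,], [F → . B T]
  [F → . B T] has the dot before B: add [B → . ,], [B → . ;]
No further items can be added.

I₀ = { [B → . ,], [B → . ;], [F → . B T], [F → . n ,], [F → . num , ,], [F' → . F] }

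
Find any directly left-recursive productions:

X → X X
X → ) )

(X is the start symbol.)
Yes, X is left-recursive

X → X X: LEFT RECURSIVE (starts with X)
X → ) ): starts with ')'

The grammar has direct left recursion on: X.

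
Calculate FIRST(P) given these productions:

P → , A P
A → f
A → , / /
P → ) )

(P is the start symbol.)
{ ')', ',' }

To compute FIRST(P), examine every production with P on the left-hand side, reading each right-hand side left to right until a non-nullable symbol is reached.

From P → , A P:
  - ',' is a terminal: add ',' and stop
From P → ) ):
  - ')' is a terminal: add ')' and stop

Collecting: FIRST(P) = { ')', ',' }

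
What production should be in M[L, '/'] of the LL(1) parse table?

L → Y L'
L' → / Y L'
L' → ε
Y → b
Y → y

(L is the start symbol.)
Empty (error entry)

To find M[L, '/'], we find productions for L where '/' is in the predict set (PREDICT(N → α) = (FIRST(α) \ {ε}) ∪ (FOLLOW(N) if α ⇒* ε)).

Relevant sets:
  FIRST(Y) = { 'b', 'y' }

L → Y L': PREDICT = { 'b', 'y' }

M[L, '/'] is empty (no production applies)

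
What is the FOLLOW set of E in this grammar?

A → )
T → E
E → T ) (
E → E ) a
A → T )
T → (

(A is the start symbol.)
In T → E: E is at the end, add FOLLOW(T)
In E → E ) a: E is followed by ')' a, add FIRST(')' a) \ {ε} = { ')' }

The FOLLOW sets referred to above (computed the same way, to a fixed point):
  FOLLOW(T) = { ')' }

Taking the union: FOLLOW(E) = { ')' }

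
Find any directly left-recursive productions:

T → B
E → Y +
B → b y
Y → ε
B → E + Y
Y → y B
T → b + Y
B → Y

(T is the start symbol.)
No direct left recursion

Direct left recursion occurs when N → N α for some non-terminal N (the right-hand side begins with the left-hand side itself).

T → B: starts with B
E → Y +: starts with Y
B → b y: starts with b
Y → ε: starts with ε
B → E + Y: starts with E
Y → y B: starts with y
T → b + Y: starts with b
B → Y: starts with Y

No direct left recursion found.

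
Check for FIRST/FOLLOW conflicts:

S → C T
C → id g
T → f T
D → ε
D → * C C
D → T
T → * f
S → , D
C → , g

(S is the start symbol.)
A FIRST/FOLLOW conflict occurs when a non-terminal N has a nullable alternative N → β (β ⇒* ε) and another alternative N → α with FIRST(α) ∩ FOLLOW(N) ≠ ∅: on such a lookahead the parser cannot decide between expanding α and letting N vanish via β.

Nullable non-terminals: D.
FIRST sets used below: FIRST(T) = { '*', 'f' }

D: nullable alternative(s) D → ε; FOLLOW(D) = { $ }
  D → ε: FIRST \ {ε} = { } — this is the only nullable alternative, skip
  D → * C C: FIRST \ {ε} = { '*' } — disjoint from FOLLOW(D)
  D → T: FIRST \ {ε} = { '*', 'f' } — disjoint from FOLLOW(D)

C, S, T have no nullable alternative, so no FIRST/FOLLOW check is needed there.

No FIRST/FOLLOW conflicts found.

Answer: No FIRST/FOLLOW conflicts.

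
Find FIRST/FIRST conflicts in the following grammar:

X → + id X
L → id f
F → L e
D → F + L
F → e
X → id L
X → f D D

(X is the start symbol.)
A FIRST/FIRST conflict occurs when two productions N → α and N → β for the same non-terminal have FIRST(α) ∩ FIRST(β) ≠ ∅ (with ε ∈ FIRST of a nullable right-hand side, so two nullable alternatives also conflict).

FIRST sets of the non-terminals at (or reachable through a nullable prefix from) the front of some alternative:
  FIRST(L) = { 'id' }

Productions for X:
  X → + id X: FIRST = { '+' }
  X → id L: FIRST = { 'id' }
  X → f D D: FIRST = { 'f' }
Productions for F:
  F → L e: FIRST = { 'id' }
  F → e: FIRST = { 'e' }
L, D have only one production, so no FIRST/FIRST conflict is possible there.

All alternatives of each non-terminal have pairwise disjoint FIRST sets.

Answer: No FIRST/FIRST conflicts.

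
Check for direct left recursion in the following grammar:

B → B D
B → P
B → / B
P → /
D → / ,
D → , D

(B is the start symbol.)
Yes, B is left-recursive

B → B D: LEFT RECURSIVE (starts with B)
B → P: starts with P
B → / B: starts with '/'
P → /: starts with '/'
D → / ,: starts with '/'
D → , D: starts with ','

The grammar has direct left recursion on: B.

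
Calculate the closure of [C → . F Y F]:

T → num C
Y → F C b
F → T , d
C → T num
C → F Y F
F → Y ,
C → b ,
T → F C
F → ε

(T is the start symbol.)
{ [C → . F Y F], [F → . T , d], [F → . Y ,], [F → .], [T → . F C], [T → . num C], [Y → . F C b] }

Start with: [C → . F Y F]
  [C → . F Y F] has the dot before F: add [F → . T , d], [F → . Y ,], [F → .]
  [F → . T , d] has the dot before T: add [T → . num C], [T → . F C]
  [F → . Y ,] has the dot before Y: add [Y → . F C b]
No further items can be added.

CLOSURE = { [C → . F Y F], [F → . T , d], [F → . Y ,], [F → .], [T → . F C], [T → . num C], [Y → . F C b] }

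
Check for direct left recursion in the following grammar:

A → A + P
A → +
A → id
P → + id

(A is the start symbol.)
Yes, A is left-recursive

A → A + P: LEFT RECURSIVE (starts with A)
A → +: starts with '+'
A → id: starts with id
P → + id: starts with '+'

The grammar has direct left recursion on: A.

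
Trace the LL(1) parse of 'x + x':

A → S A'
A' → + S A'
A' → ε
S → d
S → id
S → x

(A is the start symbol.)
Stack is shown with the top on the left.

Stack     Input    Action
-------------------------
A $       x + x $  output A → S A'
S A' $    x + x $  output S → x
x A' $    x + x $  match 'x'
A' $      + x $    output A' → + S A'
+ S A' $  + x $    match '+'
S A' $    x $      output S → x
x A' $    x $      match 'x'
A' $      $        output A' → ε
$         $        accept

The string is accepted.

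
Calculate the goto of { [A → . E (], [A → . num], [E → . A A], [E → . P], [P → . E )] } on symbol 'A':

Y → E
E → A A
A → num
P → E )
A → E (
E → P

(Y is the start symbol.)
GOTO(I, 'A') = CLOSURE({ [A → αX.β] : [A → α.Xβ] ∈ I, X = 'A' })

Items with dot before 'A', with the dot advanced:
  [E → . A A] → [E → A . A]
Closure of the advanced items:
  [E → A . A] has the dot before A: add [A → . num], [A → . E (]
  [A → . E (] has the dot before E: add [E → . A A], [E → . P]
  [E → . P] has the dot before P: add [P → . E )]

GOTO = { [A → . E (], [A → . num], [E → . A A], [E → . P], [E → A . A], [P → . E )] }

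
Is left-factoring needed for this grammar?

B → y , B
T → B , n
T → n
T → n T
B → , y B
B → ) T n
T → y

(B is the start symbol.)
Yes, T has productions with common prefix 'n'

Left-factoring is needed when two productions for the same non-terminal
share a common prefix on the right-hand side.

Productions for B:
  B → y , B
  B → , y B
  B → ) T n
Productions for T:
  T → B , n
  T → n
  T → n T
  T → y

Found common prefix 'n' in productions for T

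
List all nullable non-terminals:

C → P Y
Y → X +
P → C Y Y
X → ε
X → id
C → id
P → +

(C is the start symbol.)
{ 'X' }

A non-terminal is nullable if it can derive ε (the empty string): either it has an ε-production, or it has a production whose right-hand side consists entirely of nullable non-terminals.

ε-productions: X → ε
So X is immediately nullable.
No further non-terminal can be added: every production for the remaining non-terminals contains a terminal or a non-nullable non-terminal.
Nullable = { 'X' }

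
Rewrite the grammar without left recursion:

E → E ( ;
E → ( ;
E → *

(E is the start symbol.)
E is directly left-recursive. The standard transformation for
  A → A α₁ | ... | A α_m | β₁ | ... | β_n
is
  A  → β₁ A' | ... | β_n A'
  A' → α₁ A' | ... | α_m A' | ε

E → ( ; becomes E → ( ; E'
E → * becomes E → * E'
E → E ( ; becomes E' → ( ; E'
Add E' → ε

Resulting grammar:
E → ( ; E'
E → * E'
E' → ( ; E'
E' → ε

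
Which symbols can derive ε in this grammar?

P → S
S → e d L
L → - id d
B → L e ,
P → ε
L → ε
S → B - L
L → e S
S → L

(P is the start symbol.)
{ 'L', 'P', 'S' }

A non-terminal is nullable if it can derive ε (the empty string): either it has an ε-production, or it has a production whose right-hand side consists entirely of nullable non-terminals.

ε-productions: P → ε, L → ε
So P, L are immediately nullable.
S → L: every symbol on the right is nullable, so S is nullable too.
No further non-terminal can be added: every production for the remaining non-terminals contains a terminal or a non-nullable non-terminal.
Nullable = { 'L', 'P', 'S' }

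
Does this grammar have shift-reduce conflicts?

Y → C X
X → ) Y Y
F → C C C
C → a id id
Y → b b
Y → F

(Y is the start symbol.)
No shift-reduce conflicts

A shift-reduce conflict occurs when an LR(0) state has both:
  - a complete (reduce) item [A → α .] (dot at the end), and
  - a shift item [B → β . c γ] (dot before a terminal).

Augment with Y' → Y and build the canonical LR(0) collection (I0 = CLOSURE({[Y' → . Y]}), then GOTO on every symbol after a dot until no new states appear). It has 15 states:
  I0: { [C → . a id id], [F → . C C C], [Y → . C X], [Y → . F], [Y → . b b], [Y' → . Y] }  — shift
  I1: { [C → . a id id], [F → C . C C], [X → . ) Y Y], [Y → C . X] }  — shift
  I2: { [Y → F .] }  — reduce
  I3: { [Y' → Y .] }  — accept
  I4: { [C → a . id id] }  — shift
  I5: { [Y → b . b] }  — shift
  I6: { [Y → b b .] }  — reduce
  I7: { [C → a id . id] }  — shift
  I8: { [C → a id id .] }  — reduce
  I9: { [C → . a id id], [F → . C C C], [X → ) . Y Y], [Y → . C X], [Y → . F], [Y → . b b] }  — shift
  I10: { [C → . a id id], [F → C C . C] }  — shift
  I11: { [Y → C X .] }  — reduce
  I12: { [F → C C C .] }  — reduce
  I13: { [C → . a id id], [F → . C C C], [X → ) Y . Y], [Y → . C X], [Y → . F], [Y → . b b] }  — shift
  I14: { [X → ) Y Y .] }  — reduce

No state contains both a complete item and a shift item.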